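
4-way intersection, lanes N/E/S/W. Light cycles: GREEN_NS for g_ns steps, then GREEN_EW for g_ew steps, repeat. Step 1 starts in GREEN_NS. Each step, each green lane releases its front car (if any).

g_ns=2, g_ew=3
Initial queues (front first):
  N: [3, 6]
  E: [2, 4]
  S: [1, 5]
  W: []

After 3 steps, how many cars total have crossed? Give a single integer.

Answer: 5

Derivation:
Step 1 [NS]: N:car3-GO,E:wait,S:car1-GO,W:wait | queues: N=1 E=2 S=1 W=0
Step 2 [NS]: N:car6-GO,E:wait,S:car5-GO,W:wait | queues: N=0 E=2 S=0 W=0
Step 3 [EW]: N:wait,E:car2-GO,S:wait,W:empty | queues: N=0 E=1 S=0 W=0
Cars crossed by step 3: 5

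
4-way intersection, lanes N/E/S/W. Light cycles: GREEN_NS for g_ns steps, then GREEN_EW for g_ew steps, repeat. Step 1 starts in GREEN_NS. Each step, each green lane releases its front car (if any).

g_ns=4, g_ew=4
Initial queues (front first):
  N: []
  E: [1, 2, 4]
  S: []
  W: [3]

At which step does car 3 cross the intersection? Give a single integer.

Step 1 [NS]: N:empty,E:wait,S:empty,W:wait | queues: N=0 E=3 S=0 W=1
Step 2 [NS]: N:empty,E:wait,S:empty,W:wait | queues: N=0 E=3 S=0 W=1
Step 3 [NS]: N:empty,E:wait,S:empty,W:wait | queues: N=0 E=3 S=0 W=1
Step 4 [NS]: N:empty,E:wait,S:empty,W:wait | queues: N=0 E=3 S=0 W=1
Step 5 [EW]: N:wait,E:car1-GO,S:wait,W:car3-GO | queues: N=0 E=2 S=0 W=0
Step 6 [EW]: N:wait,E:car2-GO,S:wait,W:empty | queues: N=0 E=1 S=0 W=0
Step 7 [EW]: N:wait,E:car4-GO,S:wait,W:empty | queues: N=0 E=0 S=0 W=0
Car 3 crosses at step 5

5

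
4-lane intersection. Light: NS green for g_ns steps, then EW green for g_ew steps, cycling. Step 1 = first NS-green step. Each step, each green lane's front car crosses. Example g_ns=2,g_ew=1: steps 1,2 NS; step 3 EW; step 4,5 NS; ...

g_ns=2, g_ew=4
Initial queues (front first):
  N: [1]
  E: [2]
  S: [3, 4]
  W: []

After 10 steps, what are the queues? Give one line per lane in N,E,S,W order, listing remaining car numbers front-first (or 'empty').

Step 1 [NS]: N:car1-GO,E:wait,S:car3-GO,W:wait | queues: N=0 E=1 S=1 W=0
Step 2 [NS]: N:empty,E:wait,S:car4-GO,W:wait | queues: N=0 E=1 S=0 W=0
Step 3 [EW]: N:wait,E:car2-GO,S:wait,W:empty | queues: N=0 E=0 S=0 W=0

N: empty
E: empty
S: empty
W: empty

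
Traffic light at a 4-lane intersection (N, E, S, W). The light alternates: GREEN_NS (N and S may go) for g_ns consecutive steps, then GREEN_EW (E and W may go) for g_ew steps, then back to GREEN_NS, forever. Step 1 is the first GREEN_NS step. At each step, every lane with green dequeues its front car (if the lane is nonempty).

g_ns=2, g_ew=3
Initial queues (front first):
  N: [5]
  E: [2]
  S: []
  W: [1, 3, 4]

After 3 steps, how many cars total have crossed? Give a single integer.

Step 1 [NS]: N:car5-GO,E:wait,S:empty,W:wait | queues: N=0 E=1 S=0 W=3
Step 2 [NS]: N:empty,E:wait,S:empty,W:wait | queues: N=0 E=1 S=0 W=3
Step 3 [EW]: N:wait,E:car2-GO,S:wait,W:car1-GO | queues: N=0 E=0 S=0 W=2
Cars crossed by step 3: 3

Answer: 3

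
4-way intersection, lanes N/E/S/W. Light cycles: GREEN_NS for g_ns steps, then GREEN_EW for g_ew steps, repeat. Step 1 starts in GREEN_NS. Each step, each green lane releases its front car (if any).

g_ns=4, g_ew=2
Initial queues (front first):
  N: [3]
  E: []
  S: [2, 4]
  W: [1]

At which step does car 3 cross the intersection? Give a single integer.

Step 1 [NS]: N:car3-GO,E:wait,S:car2-GO,W:wait | queues: N=0 E=0 S=1 W=1
Step 2 [NS]: N:empty,E:wait,S:car4-GO,W:wait | queues: N=0 E=0 S=0 W=1
Step 3 [NS]: N:empty,E:wait,S:empty,W:wait | queues: N=0 E=0 S=0 W=1
Step 4 [NS]: N:empty,E:wait,S:empty,W:wait | queues: N=0 E=0 S=0 W=1
Step 5 [EW]: N:wait,E:empty,S:wait,W:car1-GO | queues: N=0 E=0 S=0 W=0
Car 3 crosses at step 1

1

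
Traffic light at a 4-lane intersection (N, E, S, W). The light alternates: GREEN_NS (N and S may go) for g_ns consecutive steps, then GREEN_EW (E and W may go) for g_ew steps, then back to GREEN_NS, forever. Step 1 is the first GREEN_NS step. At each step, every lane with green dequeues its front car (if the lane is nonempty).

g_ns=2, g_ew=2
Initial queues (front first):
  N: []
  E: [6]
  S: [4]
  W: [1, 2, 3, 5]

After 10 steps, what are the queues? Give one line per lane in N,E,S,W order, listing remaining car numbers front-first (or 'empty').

Step 1 [NS]: N:empty,E:wait,S:car4-GO,W:wait | queues: N=0 E=1 S=0 W=4
Step 2 [NS]: N:empty,E:wait,S:empty,W:wait | queues: N=0 E=1 S=0 W=4
Step 3 [EW]: N:wait,E:car6-GO,S:wait,W:car1-GO | queues: N=0 E=0 S=0 W=3
Step 4 [EW]: N:wait,E:empty,S:wait,W:car2-GO | queues: N=0 E=0 S=0 W=2
Step 5 [NS]: N:empty,E:wait,S:empty,W:wait | queues: N=0 E=0 S=0 W=2
Step 6 [NS]: N:empty,E:wait,S:empty,W:wait | queues: N=0 E=0 S=0 W=2
Step 7 [EW]: N:wait,E:empty,S:wait,W:car3-GO | queues: N=0 E=0 S=0 W=1
Step 8 [EW]: N:wait,E:empty,S:wait,W:car5-GO | queues: N=0 E=0 S=0 W=0

N: empty
E: empty
S: empty
W: empty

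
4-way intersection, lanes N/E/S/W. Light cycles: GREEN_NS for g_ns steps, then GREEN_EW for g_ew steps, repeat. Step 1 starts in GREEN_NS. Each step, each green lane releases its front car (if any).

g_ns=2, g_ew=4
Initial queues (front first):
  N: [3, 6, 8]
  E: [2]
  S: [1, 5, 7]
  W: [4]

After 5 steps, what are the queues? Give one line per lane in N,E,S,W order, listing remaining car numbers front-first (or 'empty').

Step 1 [NS]: N:car3-GO,E:wait,S:car1-GO,W:wait | queues: N=2 E=1 S=2 W=1
Step 2 [NS]: N:car6-GO,E:wait,S:car5-GO,W:wait | queues: N=1 E=1 S=1 W=1
Step 3 [EW]: N:wait,E:car2-GO,S:wait,W:car4-GO | queues: N=1 E=0 S=1 W=0
Step 4 [EW]: N:wait,E:empty,S:wait,W:empty | queues: N=1 E=0 S=1 W=0
Step 5 [EW]: N:wait,E:empty,S:wait,W:empty | queues: N=1 E=0 S=1 W=0

N: 8
E: empty
S: 7
W: empty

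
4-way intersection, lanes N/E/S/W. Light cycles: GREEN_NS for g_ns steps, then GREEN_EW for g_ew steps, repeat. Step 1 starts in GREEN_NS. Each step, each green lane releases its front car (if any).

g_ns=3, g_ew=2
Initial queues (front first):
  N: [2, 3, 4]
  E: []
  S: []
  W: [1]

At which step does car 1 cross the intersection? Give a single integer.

Step 1 [NS]: N:car2-GO,E:wait,S:empty,W:wait | queues: N=2 E=0 S=0 W=1
Step 2 [NS]: N:car3-GO,E:wait,S:empty,W:wait | queues: N=1 E=0 S=0 W=1
Step 3 [NS]: N:car4-GO,E:wait,S:empty,W:wait | queues: N=0 E=0 S=0 W=1
Step 4 [EW]: N:wait,E:empty,S:wait,W:car1-GO | queues: N=0 E=0 S=0 W=0
Car 1 crosses at step 4

4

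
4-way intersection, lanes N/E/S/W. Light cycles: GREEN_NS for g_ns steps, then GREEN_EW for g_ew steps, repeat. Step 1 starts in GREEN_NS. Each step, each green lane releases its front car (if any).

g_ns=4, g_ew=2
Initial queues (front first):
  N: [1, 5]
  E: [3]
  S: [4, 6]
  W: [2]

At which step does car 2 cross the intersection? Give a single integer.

Step 1 [NS]: N:car1-GO,E:wait,S:car4-GO,W:wait | queues: N=1 E=1 S=1 W=1
Step 2 [NS]: N:car5-GO,E:wait,S:car6-GO,W:wait | queues: N=0 E=1 S=0 W=1
Step 3 [NS]: N:empty,E:wait,S:empty,W:wait | queues: N=0 E=1 S=0 W=1
Step 4 [NS]: N:empty,E:wait,S:empty,W:wait | queues: N=0 E=1 S=0 W=1
Step 5 [EW]: N:wait,E:car3-GO,S:wait,W:car2-GO | queues: N=0 E=0 S=0 W=0
Car 2 crosses at step 5

5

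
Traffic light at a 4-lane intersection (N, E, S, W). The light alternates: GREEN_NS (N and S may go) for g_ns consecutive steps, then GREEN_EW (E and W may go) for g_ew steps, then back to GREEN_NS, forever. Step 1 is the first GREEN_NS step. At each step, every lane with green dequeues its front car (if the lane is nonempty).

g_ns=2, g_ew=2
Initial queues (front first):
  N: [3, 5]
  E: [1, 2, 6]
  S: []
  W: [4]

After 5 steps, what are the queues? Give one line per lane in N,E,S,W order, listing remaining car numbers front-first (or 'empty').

Step 1 [NS]: N:car3-GO,E:wait,S:empty,W:wait | queues: N=1 E=3 S=0 W=1
Step 2 [NS]: N:car5-GO,E:wait,S:empty,W:wait | queues: N=0 E=3 S=0 W=1
Step 3 [EW]: N:wait,E:car1-GO,S:wait,W:car4-GO | queues: N=0 E=2 S=0 W=0
Step 4 [EW]: N:wait,E:car2-GO,S:wait,W:empty | queues: N=0 E=1 S=0 W=0
Step 5 [NS]: N:empty,E:wait,S:empty,W:wait | queues: N=0 E=1 S=0 W=0

N: empty
E: 6
S: empty
W: empty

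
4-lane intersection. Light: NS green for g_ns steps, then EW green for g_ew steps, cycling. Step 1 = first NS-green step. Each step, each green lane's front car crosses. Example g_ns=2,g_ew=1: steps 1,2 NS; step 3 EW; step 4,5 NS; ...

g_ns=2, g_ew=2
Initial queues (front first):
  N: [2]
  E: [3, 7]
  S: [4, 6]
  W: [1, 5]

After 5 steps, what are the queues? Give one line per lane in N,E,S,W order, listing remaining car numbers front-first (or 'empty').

Step 1 [NS]: N:car2-GO,E:wait,S:car4-GO,W:wait | queues: N=0 E=2 S=1 W=2
Step 2 [NS]: N:empty,E:wait,S:car6-GO,W:wait | queues: N=0 E=2 S=0 W=2
Step 3 [EW]: N:wait,E:car3-GO,S:wait,W:car1-GO | queues: N=0 E=1 S=0 W=1
Step 4 [EW]: N:wait,E:car7-GO,S:wait,W:car5-GO | queues: N=0 E=0 S=0 W=0

N: empty
E: empty
S: empty
W: empty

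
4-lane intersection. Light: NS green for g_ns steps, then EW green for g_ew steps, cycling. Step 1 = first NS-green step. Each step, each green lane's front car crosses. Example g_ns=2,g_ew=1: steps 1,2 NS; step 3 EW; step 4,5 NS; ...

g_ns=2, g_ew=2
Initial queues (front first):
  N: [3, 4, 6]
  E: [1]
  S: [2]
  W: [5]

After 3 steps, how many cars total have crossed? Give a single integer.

Step 1 [NS]: N:car3-GO,E:wait,S:car2-GO,W:wait | queues: N=2 E=1 S=0 W=1
Step 2 [NS]: N:car4-GO,E:wait,S:empty,W:wait | queues: N=1 E=1 S=0 W=1
Step 3 [EW]: N:wait,E:car1-GO,S:wait,W:car5-GO | queues: N=1 E=0 S=0 W=0
Cars crossed by step 3: 5

Answer: 5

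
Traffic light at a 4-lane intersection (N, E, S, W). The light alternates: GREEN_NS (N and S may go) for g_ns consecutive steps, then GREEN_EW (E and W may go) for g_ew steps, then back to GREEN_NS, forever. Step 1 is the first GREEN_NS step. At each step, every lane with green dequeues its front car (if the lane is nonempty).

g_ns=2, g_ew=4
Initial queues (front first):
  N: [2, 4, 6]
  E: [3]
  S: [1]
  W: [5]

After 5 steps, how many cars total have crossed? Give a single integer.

Answer: 5

Derivation:
Step 1 [NS]: N:car2-GO,E:wait,S:car1-GO,W:wait | queues: N=2 E=1 S=0 W=1
Step 2 [NS]: N:car4-GO,E:wait,S:empty,W:wait | queues: N=1 E=1 S=0 W=1
Step 3 [EW]: N:wait,E:car3-GO,S:wait,W:car5-GO | queues: N=1 E=0 S=0 W=0
Step 4 [EW]: N:wait,E:empty,S:wait,W:empty | queues: N=1 E=0 S=0 W=0
Step 5 [EW]: N:wait,E:empty,S:wait,W:empty | queues: N=1 E=0 S=0 W=0
Cars crossed by step 5: 5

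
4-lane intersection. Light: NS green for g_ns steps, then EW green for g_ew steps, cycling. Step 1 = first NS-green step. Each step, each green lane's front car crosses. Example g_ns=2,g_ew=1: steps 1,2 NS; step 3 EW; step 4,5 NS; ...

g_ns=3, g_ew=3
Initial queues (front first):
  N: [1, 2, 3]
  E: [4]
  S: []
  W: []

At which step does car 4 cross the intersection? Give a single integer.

Step 1 [NS]: N:car1-GO,E:wait,S:empty,W:wait | queues: N=2 E=1 S=0 W=0
Step 2 [NS]: N:car2-GO,E:wait,S:empty,W:wait | queues: N=1 E=1 S=0 W=0
Step 3 [NS]: N:car3-GO,E:wait,S:empty,W:wait | queues: N=0 E=1 S=0 W=0
Step 4 [EW]: N:wait,E:car4-GO,S:wait,W:empty | queues: N=0 E=0 S=0 W=0
Car 4 crosses at step 4

4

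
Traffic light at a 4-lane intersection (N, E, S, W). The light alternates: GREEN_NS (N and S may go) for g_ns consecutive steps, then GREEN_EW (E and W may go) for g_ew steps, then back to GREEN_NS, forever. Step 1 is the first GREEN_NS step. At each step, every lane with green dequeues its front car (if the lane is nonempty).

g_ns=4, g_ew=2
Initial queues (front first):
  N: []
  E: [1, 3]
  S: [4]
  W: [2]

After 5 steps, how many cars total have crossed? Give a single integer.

Step 1 [NS]: N:empty,E:wait,S:car4-GO,W:wait | queues: N=0 E=2 S=0 W=1
Step 2 [NS]: N:empty,E:wait,S:empty,W:wait | queues: N=0 E=2 S=0 W=1
Step 3 [NS]: N:empty,E:wait,S:empty,W:wait | queues: N=0 E=2 S=0 W=1
Step 4 [NS]: N:empty,E:wait,S:empty,W:wait | queues: N=0 E=2 S=0 W=1
Step 5 [EW]: N:wait,E:car1-GO,S:wait,W:car2-GO | queues: N=0 E=1 S=0 W=0
Cars crossed by step 5: 3

Answer: 3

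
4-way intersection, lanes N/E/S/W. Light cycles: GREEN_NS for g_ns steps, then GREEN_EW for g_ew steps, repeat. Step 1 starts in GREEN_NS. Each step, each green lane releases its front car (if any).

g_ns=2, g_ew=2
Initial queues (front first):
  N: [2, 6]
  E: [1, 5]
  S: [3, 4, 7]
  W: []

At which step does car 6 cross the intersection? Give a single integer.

Step 1 [NS]: N:car2-GO,E:wait,S:car3-GO,W:wait | queues: N=1 E=2 S=2 W=0
Step 2 [NS]: N:car6-GO,E:wait,S:car4-GO,W:wait | queues: N=0 E=2 S=1 W=0
Step 3 [EW]: N:wait,E:car1-GO,S:wait,W:empty | queues: N=0 E=1 S=1 W=0
Step 4 [EW]: N:wait,E:car5-GO,S:wait,W:empty | queues: N=0 E=0 S=1 W=0
Step 5 [NS]: N:empty,E:wait,S:car7-GO,W:wait | queues: N=0 E=0 S=0 W=0
Car 6 crosses at step 2

2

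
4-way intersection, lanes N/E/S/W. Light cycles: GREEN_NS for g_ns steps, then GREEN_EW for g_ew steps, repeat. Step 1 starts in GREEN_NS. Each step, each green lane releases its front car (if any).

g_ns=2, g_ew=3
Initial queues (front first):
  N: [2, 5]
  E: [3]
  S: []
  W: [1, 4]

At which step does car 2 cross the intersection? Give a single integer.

Step 1 [NS]: N:car2-GO,E:wait,S:empty,W:wait | queues: N=1 E=1 S=0 W=2
Step 2 [NS]: N:car5-GO,E:wait,S:empty,W:wait | queues: N=0 E=1 S=0 W=2
Step 3 [EW]: N:wait,E:car3-GO,S:wait,W:car1-GO | queues: N=0 E=0 S=0 W=1
Step 4 [EW]: N:wait,E:empty,S:wait,W:car4-GO | queues: N=0 E=0 S=0 W=0
Car 2 crosses at step 1

1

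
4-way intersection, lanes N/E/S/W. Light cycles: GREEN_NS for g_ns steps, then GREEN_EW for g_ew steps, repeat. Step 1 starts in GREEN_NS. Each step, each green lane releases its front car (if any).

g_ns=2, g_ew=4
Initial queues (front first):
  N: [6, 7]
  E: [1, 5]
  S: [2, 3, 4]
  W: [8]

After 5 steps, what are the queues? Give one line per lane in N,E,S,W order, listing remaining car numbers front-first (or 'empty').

Step 1 [NS]: N:car6-GO,E:wait,S:car2-GO,W:wait | queues: N=1 E=2 S=2 W=1
Step 2 [NS]: N:car7-GO,E:wait,S:car3-GO,W:wait | queues: N=0 E=2 S=1 W=1
Step 3 [EW]: N:wait,E:car1-GO,S:wait,W:car8-GO | queues: N=0 E=1 S=1 W=0
Step 4 [EW]: N:wait,E:car5-GO,S:wait,W:empty | queues: N=0 E=0 S=1 W=0
Step 5 [EW]: N:wait,E:empty,S:wait,W:empty | queues: N=0 E=0 S=1 W=0

N: empty
E: empty
S: 4
W: empty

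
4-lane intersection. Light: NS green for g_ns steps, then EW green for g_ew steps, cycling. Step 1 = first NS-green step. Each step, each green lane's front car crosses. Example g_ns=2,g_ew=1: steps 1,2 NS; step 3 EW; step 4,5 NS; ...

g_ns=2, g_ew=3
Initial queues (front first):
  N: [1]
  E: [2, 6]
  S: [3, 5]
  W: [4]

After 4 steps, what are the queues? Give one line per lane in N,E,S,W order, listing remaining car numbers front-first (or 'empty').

Step 1 [NS]: N:car1-GO,E:wait,S:car3-GO,W:wait | queues: N=0 E=2 S=1 W=1
Step 2 [NS]: N:empty,E:wait,S:car5-GO,W:wait | queues: N=0 E=2 S=0 W=1
Step 3 [EW]: N:wait,E:car2-GO,S:wait,W:car4-GO | queues: N=0 E=1 S=0 W=0
Step 4 [EW]: N:wait,E:car6-GO,S:wait,W:empty | queues: N=0 E=0 S=0 W=0

N: empty
E: empty
S: empty
W: empty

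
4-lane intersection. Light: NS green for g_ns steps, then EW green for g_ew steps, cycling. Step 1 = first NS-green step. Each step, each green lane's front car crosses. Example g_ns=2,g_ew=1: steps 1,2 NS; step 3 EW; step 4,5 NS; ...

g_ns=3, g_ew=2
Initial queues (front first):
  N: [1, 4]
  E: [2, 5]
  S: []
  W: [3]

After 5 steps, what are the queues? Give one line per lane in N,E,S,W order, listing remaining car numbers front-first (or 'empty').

Step 1 [NS]: N:car1-GO,E:wait,S:empty,W:wait | queues: N=1 E=2 S=0 W=1
Step 2 [NS]: N:car4-GO,E:wait,S:empty,W:wait | queues: N=0 E=2 S=0 W=1
Step 3 [NS]: N:empty,E:wait,S:empty,W:wait | queues: N=0 E=2 S=0 W=1
Step 4 [EW]: N:wait,E:car2-GO,S:wait,W:car3-GO | queues: N=0 E=1 S=0 W=0
Step 5 [EW]: N:wait,E:car5-GO,S:wait,W:empty | queues: N=0 E=0 S=0 W=0

N: empty
E: empty
S: empty
W: empty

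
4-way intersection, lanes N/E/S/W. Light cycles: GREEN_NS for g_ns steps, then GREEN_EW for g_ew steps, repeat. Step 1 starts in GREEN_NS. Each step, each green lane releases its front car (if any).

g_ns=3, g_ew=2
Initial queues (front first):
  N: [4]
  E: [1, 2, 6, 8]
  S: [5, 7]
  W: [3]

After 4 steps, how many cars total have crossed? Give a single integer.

Step 1 [NS]: N:car4-GO,E:wait,S:car5-GO,W:wait | queues: N=0 E=4 S=1 W=1
Step 2 [NS]: N:empty,E:wait,S:car7-GO,W:wait | queues: N=0 E=4 S=0 W=1
Step 3 [NS]: N:empty,E:wait,S:empty,W:wait | queues: N=0 E=4 S=0 W=1
Step 4 [EW]: N:wait,E:car1-GO,S:wait,W:car3-GO | queues: N=0 E=3 S=0 W=0
Cars crossed by step 4: 5

Answer: 5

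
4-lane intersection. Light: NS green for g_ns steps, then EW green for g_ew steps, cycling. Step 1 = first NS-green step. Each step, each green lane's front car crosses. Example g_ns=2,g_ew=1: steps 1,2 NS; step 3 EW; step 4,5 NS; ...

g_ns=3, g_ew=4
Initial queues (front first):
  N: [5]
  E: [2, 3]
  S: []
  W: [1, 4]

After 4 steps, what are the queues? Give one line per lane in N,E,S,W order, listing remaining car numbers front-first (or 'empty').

Step 1 [NS]: N:car5-GO,E:wait,S:empty,W:wait | queues: N=0 E=2 S=0 W=2
Step 2 [NS]: N:empty,E:wait,S:empty,W:wait | queues: N=0 E=2 S=0 W=2
Step 3 [NS]: N:empty,E:wait,S:empty,W:wait | queues: N=0 E=2 S=0 W=2
Step 4 [EW]: N:wait,E:car2-GO,S:wait,W:car1-GO | queues: N=0 E=1 S=0 W=1

N: empty
E: 3
S: empty
W: 4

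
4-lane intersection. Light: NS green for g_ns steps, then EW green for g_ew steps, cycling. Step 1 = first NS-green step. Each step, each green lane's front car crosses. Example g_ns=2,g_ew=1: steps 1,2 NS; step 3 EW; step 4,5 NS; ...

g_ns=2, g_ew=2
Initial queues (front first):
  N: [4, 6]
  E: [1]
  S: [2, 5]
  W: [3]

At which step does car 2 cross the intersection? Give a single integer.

Step 1 [NS]: N:car4-GO,E:wait,S:car2-GO,W:wait | queues: N=1 E=1 S=1 W=1
Step 2 [NS]: N:car6-GO,E:wait,S:car5-GO,W:wait | queues: N=0 E=1 S=0 W=1
Step 3 [EW]: N:wait,E:car1-GO,S:wait,W:car3-GO | queues: N=0 E=0 S=0 W=0
Car 2 crosses at step 1

1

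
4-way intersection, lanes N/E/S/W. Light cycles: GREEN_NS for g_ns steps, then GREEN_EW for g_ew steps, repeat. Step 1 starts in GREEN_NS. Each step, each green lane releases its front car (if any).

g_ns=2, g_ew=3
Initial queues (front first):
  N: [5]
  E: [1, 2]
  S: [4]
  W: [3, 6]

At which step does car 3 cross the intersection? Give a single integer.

Step 1 [NS]: N:car5-GO,E:wait,S:car4-GO,W:wait | queues: N=0 E=2 S=0 W=2
Step 2 [NS]: N:empty,E:wait,S:empty,W:wait | queues: N=0 E=2 S=0 W=2
Step 3 [EW]: N:wait,E:car1-GO,S:wait,W:car3-GO | queues: N=0 E=1 S=0 W=1
Step 4 [EW]: N:wait,E:car2-GO,S:wait,W:car6-GO | queues: N=0 E=0 S=0 W=0
Car 3 crosses at step 3

3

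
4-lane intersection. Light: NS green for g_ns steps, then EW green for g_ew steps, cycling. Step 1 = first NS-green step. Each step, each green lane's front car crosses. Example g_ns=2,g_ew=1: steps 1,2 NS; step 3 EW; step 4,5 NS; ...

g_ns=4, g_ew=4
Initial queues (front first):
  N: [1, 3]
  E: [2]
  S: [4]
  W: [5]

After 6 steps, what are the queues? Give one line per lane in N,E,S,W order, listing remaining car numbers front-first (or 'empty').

Step 1 [NS]: N:car1-GO,E:wait,S:car4-GO,W:wait | queues: N=1 E=1 S=0 W=1
Step 2 [NS]: N:car3-GO,E:wait,S:empty,W:wait | queues: N=0 E=1 S=0 W=1
Step 3 [NS]: N:empty,E:wait,S:empty,W:wait | queues: N=0 E=1 S=0 W=1
Step 4 [NS]: N:empty,E:wait,S:empty,W:wait | queues: N=0 E=1 S=0 W=1
Step 5 [EW]: N:wait,E:car2-GO,S:wait,W:car5-GO | queues: N=0 E=0 S=0 W=0

N: empty
E: empty
S: empty
W: empty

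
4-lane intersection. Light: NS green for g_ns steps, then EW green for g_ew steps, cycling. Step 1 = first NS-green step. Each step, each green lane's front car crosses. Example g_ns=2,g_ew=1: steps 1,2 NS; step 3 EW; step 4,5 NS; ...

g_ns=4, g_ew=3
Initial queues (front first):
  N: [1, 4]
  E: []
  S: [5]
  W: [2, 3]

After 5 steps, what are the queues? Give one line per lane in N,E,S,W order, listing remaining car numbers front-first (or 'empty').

Step 1 [NS]: N:car1-GO,E:wait,S:car5-GO,W:wait | queues: N=1 E=0 S=0 W=2
Step 2 [NS]: N:car4-GO,E:wait,S:empty,W:wait | queues: N=0 E=0 S=0 W=2
Step 3 [NS]: N:empty,E:wait,S:empty,W:wait | queues: N=0 E=0 S=0 W=2
Step 4 [NS]: N:empty,E:wait,S:empty,W:wait | queues: N=0 E=0 S=0 W=2
Step 5 [EW]: N:wait,E:empty,S:wait,W:car2-GO | queues: N=0 E=0 S=0 W=1

N: empty
E: empty
S: empty
W: 3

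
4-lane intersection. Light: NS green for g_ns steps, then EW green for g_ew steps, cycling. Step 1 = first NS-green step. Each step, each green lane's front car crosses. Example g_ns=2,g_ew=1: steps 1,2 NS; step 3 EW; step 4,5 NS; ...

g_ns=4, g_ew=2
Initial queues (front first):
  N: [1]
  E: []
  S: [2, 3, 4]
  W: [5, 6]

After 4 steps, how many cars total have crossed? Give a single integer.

Step 1 [NS]: N:car1-GO,E:wait,S:car2-GO,W:wait | queues: N=0 E=0 S=2 W=2
Step 2 [NS]: N:empty,E:wait,S:car3-GO,W:wait | queues: N=0 E=0 S=1 W=2
Step 3 [NS]: N:empty,E:wait,S:car4-GO,W:wait | queues: N=0 E=0 S=0 W=2
Step 4 [NS]: N:empty,E:wait,S:empty,W:wait | queues: N=0 E=0 S=0 W=2
Cars crossed by step 4: 4

Answer: 4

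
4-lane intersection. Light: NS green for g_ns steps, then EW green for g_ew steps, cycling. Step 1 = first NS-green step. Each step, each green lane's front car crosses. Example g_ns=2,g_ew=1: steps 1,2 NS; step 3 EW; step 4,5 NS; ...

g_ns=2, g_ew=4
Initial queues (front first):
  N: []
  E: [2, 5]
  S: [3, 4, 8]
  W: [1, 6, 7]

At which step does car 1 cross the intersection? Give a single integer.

Step 1 [NS]: N:empty,E:wait,S:car3-GO,W:wait | queues: N=0 E=2 S=2 W=3
Step 2 [NS]: N:empty,E:wait,S:car4-GO,W:wait | queues: N=0 E=2 S=1 W=3
Step 3 [EW]: N:wait,E:car2-GO,S:wait,W:car1-GO | queues: N=0 E=1 S=1 W=2
Step 4 [EW]: N:wait,E:car5-GO,S:wait,W:car6-GO | queues: N=0 E=0 S=1 W=1
Step 5 [EW]: N:wait,E:empty,S:wait,W:car7-GO | queues: N=0 E=0 S=1 W=0
Step 6 [EW]: N:wait,E:empty,S:wait,W:empty | queues: N=0 E=0 S=1 W=0
Step 7 [NS]: N:empty,E:wait,S:car8-GO,W:wait | queues: N=0 E=0 S=0 W=0
Car 1 crosses at step 3

3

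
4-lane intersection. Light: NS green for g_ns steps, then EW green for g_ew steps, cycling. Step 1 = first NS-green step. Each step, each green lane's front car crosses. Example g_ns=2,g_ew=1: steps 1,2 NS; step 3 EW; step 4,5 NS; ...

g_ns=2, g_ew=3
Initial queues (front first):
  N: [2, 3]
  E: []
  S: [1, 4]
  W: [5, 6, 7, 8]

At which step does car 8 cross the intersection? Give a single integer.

Step 1 [NS]: N:car2-GO,E:wait,S:car1-GO,W:wait | queues: N=1 E=0 S=1 W=4
Step 2 [NS]: N:car3-GO,E:wait,S:car4-GO,W:wait | queues: N=0 E=0 S=0 W=4
Step 3 [EW]: N:wait,E:empty,S:wait,W:car5-GO | queues: N=0 E=0 S=0 W=3
Step 4 [EW]: N:wait,E:empty,S:wait,W:car6-GO | queues: N=0 E=0 S=0 W=2
Step 5 [EW]: N:wait,E:empty,S:wait,W:car7-GO | queues: N=0 E=0 S=0 W=1
Step 6 [NS]: N:empty,E:wait,S:empty,W:wait | queues: N=0 E=0 S=0 W=1
Step 7 [NS]: N:empty,E:wait,S:empty,W:wait | queues: N=0 E=0 S=0 W=1
Step 8 [EW]: N:wait,E:empty,S:wait,W:car8-GO | queues: N=0 E=0 S=0 W=0
Car 8 crosses at step 8

8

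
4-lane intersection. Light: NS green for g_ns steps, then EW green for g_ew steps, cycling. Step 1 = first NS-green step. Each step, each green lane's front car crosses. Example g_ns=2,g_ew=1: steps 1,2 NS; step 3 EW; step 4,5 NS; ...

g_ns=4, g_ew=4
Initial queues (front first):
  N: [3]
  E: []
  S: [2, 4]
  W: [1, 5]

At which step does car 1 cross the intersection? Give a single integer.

Step 1 [NS]: N:car3-GO,E:wait,S:car2-GO,W:wait | queues: N=0 E=0 S=1 W=2
Step 2 [NS]: N:empty,E:wait,S:car4-GO,W:wait | queues: N=0 E=0 S=0 W=2
Step 3 [NS]: N:empty,E:wait,S:empty,W:wait | queues: N=0 E=0 S=0 W=2
Step 4 [NS]: N:empty,E:wait,S:empty,W:wait | queues: N=0 E=0 S=0 W=2
Step 5 [EW]: N:wait,E:empty,S:wait,W:car1-GO | queues: N=0 E=0 S=0 W=1
Step 6 [EW]: N:wait,E:empty,S:wait,W:car5-GO | queues: N=0 E=0 S=0 W=0
Car 1 crosses at step 5

5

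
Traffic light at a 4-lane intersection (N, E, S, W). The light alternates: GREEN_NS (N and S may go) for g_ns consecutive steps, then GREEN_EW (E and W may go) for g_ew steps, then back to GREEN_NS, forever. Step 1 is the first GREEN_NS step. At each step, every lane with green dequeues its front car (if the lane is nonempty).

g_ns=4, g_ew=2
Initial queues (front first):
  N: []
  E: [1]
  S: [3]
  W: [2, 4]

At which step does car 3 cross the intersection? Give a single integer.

Step 1 [NS]: N:empty,E:wait,S:car3-GO,W:wait | queues: N=0 E=1 S=0 W=2
Step 2 [NS]: N:empty,E:wait,S:empty,W:wait | queues: N=0 E=1 S=0 W=2
Step 3 [NS]: N:empty,E:wait,S:empty,W:wait | queues: N=0 E=1 S=0 W=2
Step 4 [NS]: N:empty,E:wait,S:empty,W:wait | queues: N=0 E=1 S=0 W=2
Step 5 [EW]: N:wait,E:car1-GO,S:wait,W:car2-GO | queues: N=0 E=0 S=0 W=1
Step 6 [EW]: N:wait,E:empty,S:wait,W:car4-GO | queues: N=0 E=0 S=0 W=0
Car 3 crosses at step 1

1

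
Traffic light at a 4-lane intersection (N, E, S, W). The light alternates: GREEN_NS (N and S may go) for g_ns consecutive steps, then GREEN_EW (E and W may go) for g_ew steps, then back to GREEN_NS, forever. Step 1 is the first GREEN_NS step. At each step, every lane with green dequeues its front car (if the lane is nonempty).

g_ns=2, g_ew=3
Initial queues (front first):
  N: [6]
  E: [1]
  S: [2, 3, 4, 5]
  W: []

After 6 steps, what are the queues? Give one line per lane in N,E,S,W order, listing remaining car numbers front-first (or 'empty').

Step 1 [NS]: N:car6-GO,E:wait,S:car2-GO,W:wait | queues: N=0 E=1 S=3 W=0
Step 2 [NS]: N:empty,E:wait,S:car3-GO,W:wait | queues: N=0 E=1 S=2 W=0
Step 3 [EW]: N:wait,E:car1-GO,S:wait,W:empty | queues: N=0 E=0 S=2 W=0
Step 4 [EW]: N:wait,E:empty,S:wait,W:empty | queues: N=0 E=0 S=2 W=0
Step 5 [EW]: N:wait,E:empty,S:wait,W:empty | queues: N=0 E=0 S=2 W=0
Step 6 [NS]: N:empty,E:wait,S:car4-GO,W:wait | queues: N=0 E=0 S=1 W=0

N: empty
E: empty
S: 5
W: empty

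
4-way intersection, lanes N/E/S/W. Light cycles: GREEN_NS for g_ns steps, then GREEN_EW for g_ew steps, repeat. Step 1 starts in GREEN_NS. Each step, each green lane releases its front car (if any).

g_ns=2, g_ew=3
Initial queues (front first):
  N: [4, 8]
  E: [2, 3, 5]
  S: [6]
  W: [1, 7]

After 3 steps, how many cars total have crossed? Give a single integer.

Answer: 5

Derivation:
Step 1 [NS]: N:car4-GO,E:wait,S:car6-GO,W:wait | queues: N=1 E=3 S=0 W=2
Step 2 [NS]: N:car8-GO,E:wait,S:empty,W:wait | queues: N=0 E=3 S=0 W=2
Step 3 [EW]: N:wait,E:car2-GO,S:wait,W:car1-GO | queues: N=0 E=2 S=0 W=1
Cars crossed by step 3: 5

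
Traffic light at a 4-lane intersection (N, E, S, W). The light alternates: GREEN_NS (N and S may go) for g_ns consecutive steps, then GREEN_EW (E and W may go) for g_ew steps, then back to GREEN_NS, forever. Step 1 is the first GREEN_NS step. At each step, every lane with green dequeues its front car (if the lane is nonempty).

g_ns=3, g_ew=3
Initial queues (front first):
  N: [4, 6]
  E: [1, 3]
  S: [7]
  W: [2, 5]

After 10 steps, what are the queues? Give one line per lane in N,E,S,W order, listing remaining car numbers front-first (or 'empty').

Step 1 [NS]: N:car4-GO,E:wait,S:car7-GO,W:wait | queues: N=1 E=2 S=0 W=2
Step 2 [NS]: N:car6-GO,E:wait,S:empty,W:wait | queues: N=0 E=2 S=0 W=2
Step 3 [NS]: N:empty,E:wait,S:empty,W:wait | queues: N=0 E=2 S=0 W=2
Step 4 [EW]: N:wait,E:car1-GO,S:wait,W:car2-GO | queues: N=0 E=1 S=0 W=1
Step 5 [EW]: N:wait,E:car3-GO,S:wait,W:car5-GO | queues: N=0 E=0 S=0 W=0

N: empty
E: empty
S: empty
W: empty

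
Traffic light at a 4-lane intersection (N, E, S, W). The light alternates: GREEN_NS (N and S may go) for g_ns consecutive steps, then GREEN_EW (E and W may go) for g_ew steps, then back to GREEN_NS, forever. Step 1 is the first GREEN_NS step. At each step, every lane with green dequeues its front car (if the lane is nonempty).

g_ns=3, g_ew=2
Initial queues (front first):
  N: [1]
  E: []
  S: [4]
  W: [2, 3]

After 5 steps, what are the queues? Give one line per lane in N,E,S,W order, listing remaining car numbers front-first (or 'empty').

Step 1 [NS]: N:car1-GO,E:wait,S:car4-GO,W:wait | queues: N=0 E=0 S=0 W=2
Step 2 [NS]: N:empty,E:wait,S:empty,W:wait | queues: N=0 E=0 S=0 W=2
Step 3 [NS]: N:empty,E:wait,S:empty,W:wait | queues: N=0 E=0 S=0 W=2
Step 4 [EW]: N:wait,E:empty,S:wait,W:car2-GO | queues: N=0 E=0 S=0 W=1
Step 5 [EW]: N:wait,E:empty,S:wait,W:car3-GO | queues: N=0 E=0 S=0 W=0

N: empty
E: empty
S: empty
W: empty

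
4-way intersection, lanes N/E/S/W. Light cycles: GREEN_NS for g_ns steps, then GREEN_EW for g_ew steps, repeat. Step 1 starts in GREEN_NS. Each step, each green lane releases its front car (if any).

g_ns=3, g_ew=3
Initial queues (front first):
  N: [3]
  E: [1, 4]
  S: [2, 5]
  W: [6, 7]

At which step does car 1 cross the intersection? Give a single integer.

Step 1 [NS]: N:car3-GO,E:wait,S:car2-GO,W:wait | queues: N=0 E=2 S=1 W=2
Step 2 [NS]: N:empty,E:wait,S:car5-GO,W:wait | queues: N=0 E=2 S=0 W=2
Step 3 [NS]: N:empty,E:wait,S:empty,W:wait | queues: N=0 E=2 S=0 W=2
Step 4 [EW]: N:wait,E:car1-GO,S:wait,W:car6-GO | queues: N=0 E=1 S=0 W=1
Step 5 [EW]: N:wait,E:car4-GO,S:wait,W:car7-GO | queues: N=0 E=0 S=0 W=0
Car 1 crosses at step 4

4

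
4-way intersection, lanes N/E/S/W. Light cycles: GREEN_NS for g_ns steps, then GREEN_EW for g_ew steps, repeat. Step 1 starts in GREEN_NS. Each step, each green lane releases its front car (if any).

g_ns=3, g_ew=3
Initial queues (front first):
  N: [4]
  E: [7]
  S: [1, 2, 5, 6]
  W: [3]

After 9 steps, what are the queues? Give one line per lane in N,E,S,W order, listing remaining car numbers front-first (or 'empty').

Step 1 [NS]: N:car4-GO,E:wait,S:car1-GO,W:wait | queues: N=0 E=1 S=3 W=1
Step 2 [NS]: N:empty,E:wait,S:car2-GO,W:wait | queues: N=0 E=1 S=2 W=1
Step 3 [NS]: N:empty,E:wait,S:car5-GO,W:wait | queues: N=0 E=1 S=1 W=1
Step 4 [EW]: N:wait,E:car7-GO,S:wait,W:car3-GO | queues: N=0 E=0 S=1 W=0
Step 5 [EW]: N:wait,E:empty,S:wait,W:empty | queues: N=0 E=0 S=1 W=0
Step 6 [EW]: N:wait,E:empty,S:wait,W:empty | queues: N=0 E=0 S=1 W=0
Step 7 [NS]: N:empty,E:wait,S:car6-GO,W:wait | queues: N=0 E=0 S=0 W=0

N: empty
E: empty
S: empty
W: empty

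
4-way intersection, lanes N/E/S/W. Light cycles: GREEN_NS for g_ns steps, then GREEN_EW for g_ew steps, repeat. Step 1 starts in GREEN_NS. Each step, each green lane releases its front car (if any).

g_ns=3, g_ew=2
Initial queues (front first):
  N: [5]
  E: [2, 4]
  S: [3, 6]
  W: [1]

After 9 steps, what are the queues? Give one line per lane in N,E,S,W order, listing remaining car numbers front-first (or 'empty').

Step 1 [NS]: N:car5-GO,E:wait,S:car3-GO,W:wait | queues: N=0 E=2 S=1 W=1
Step 2 [NS]: N:empty,E:wait,S:car6-GO,W:wait | queues: N=0 E=2 S=0 W=1
Step 3 [NS]: N:empty,E:wait,S:empty,W:wait | queues: N=0 E=2 S=0 W=1
Step 4 [EW]: N:wait,E:car2-GO,S:wait,W:car1-GO | queues: N=0 E=1 S=0 W=0
Step 5 [EW]: N:wait,E:car4-GO,S:wait,W:empty | queues: N=0 E=0 S=0 W=0

N: empty
E: empty
S: empty
W: empty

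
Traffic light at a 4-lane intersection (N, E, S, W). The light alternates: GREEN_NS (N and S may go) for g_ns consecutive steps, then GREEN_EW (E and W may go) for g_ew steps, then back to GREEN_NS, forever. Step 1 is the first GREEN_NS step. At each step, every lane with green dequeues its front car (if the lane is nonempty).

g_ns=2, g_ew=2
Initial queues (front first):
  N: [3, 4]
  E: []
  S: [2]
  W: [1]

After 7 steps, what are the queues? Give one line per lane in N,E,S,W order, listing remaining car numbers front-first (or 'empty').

Step 1 [NS]: N:car3-GO,E:wait,S:car2-GO,W:wait | queues: N=1 E=0 S=0 W=1
Step 2 [NS]: N:car4-GO,E:wait,S:empty,W:wait | queues: N=0 E=0 S=0 W=1
Step 3 [EW]: N:wait,E:empty,S:wait,W:car1-GO | queues: N=0 E=0 S=0 W=0

N: empty
E: empty
S: empty
W: empty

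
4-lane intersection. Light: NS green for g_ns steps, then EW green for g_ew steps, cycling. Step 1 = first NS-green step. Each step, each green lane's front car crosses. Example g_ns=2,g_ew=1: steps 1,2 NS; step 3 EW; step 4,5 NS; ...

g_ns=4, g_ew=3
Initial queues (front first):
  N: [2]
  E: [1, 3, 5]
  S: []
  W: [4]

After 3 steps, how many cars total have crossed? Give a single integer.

Step 1 [NS]: N:car2-GO,E:wait,S:empty,W:wait | queues: N=0 E=3 S=0 W=1
Step 2 [NS]: N:empty,E:wait,S:empty,W:wait | queues: N=0 E=3 S=0 W=1
Step 3 [NS]: N:empty,E:wait,S:empty,W:wait | queues: N=0 E=3 S=0 W=1
Cars crossed by step 3: 1

Answer: 1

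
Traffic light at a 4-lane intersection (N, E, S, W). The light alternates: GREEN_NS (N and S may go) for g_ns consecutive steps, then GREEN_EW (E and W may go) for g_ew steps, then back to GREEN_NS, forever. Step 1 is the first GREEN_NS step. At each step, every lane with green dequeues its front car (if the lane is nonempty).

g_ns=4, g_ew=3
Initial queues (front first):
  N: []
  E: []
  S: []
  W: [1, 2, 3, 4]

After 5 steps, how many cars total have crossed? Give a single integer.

Step 1 [NS]: N:empty,E:wait,S:empty,W:wait | queues: N=0 E=0 S=0 W=4
Step 2 [NS]: N:empty,E:wait,S:empty,W:wait | queues: N=0 E=0 S=0 W=4
Step 3 [NS]: N:empty,E:wait,S:empty,W:wait | queues: N=0 E=0 S=0 W=4
Step 4 [NS]: N:empty,E:wait,S:empty,W:wait | queues: N=0 E=0 S=0 W=4
Step 5 [EW]: N:wait,E:empty,S:wait,W:car1-GO | queues: N=0 E=0 S=0 W=3
Cars crossed by step 5: 1

Answer: 1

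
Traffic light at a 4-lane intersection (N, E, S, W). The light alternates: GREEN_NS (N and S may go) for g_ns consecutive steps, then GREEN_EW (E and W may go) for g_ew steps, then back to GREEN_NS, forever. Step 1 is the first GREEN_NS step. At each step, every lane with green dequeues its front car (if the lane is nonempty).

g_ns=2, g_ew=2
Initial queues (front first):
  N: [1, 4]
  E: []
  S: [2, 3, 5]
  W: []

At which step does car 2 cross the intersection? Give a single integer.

Step 1 [NS]: N:car1-GO,E:wait,S:car2-GO,W:wait | queues: N=1 E=0 S=2 W=0
Step 2 [NS]: N:car4-GO,E:wait,S:car3-GO,W:wait | queues: N=0 E=0 S=1 W=0
Step 3 [EW]: N:wait,E:empty,S:wait,W:empty | queues: N=0 E=0 S=1 W=0
Step 4 [EW]: N:wait,E:empty,S:wait,W:empty | queues: N=0 E=0 S=1 W=0
Step 5 [NS]: N:empty,E:wait,S:car5-GO,W:wait | queues: N=0 E=0 S=0 W=0
Car 2 crosses at step 1

1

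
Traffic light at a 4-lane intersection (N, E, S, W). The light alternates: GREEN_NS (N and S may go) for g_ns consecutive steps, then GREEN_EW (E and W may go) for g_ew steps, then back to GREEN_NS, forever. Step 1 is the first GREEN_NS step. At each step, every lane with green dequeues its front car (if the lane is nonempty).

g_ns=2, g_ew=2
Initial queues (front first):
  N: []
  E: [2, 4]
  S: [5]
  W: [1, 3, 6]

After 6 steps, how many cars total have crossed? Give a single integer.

Step 1 [NS]: N:empty,E:wait,S:car5-GO,W:wait | queues: N=0 E=2 S=0 W=3
Step 2 [NS]: N:empty,E:wait,S:empty,W:wait | queues: N=0 E=2 S=0 W=3
Step 3 [EW]: N:wait,E:car2-GO,S:wait,W:car1-GO | queues: N=0 E=1 S=0 W=2
Step 4 [EW]: N:wait,E:car4-GO,S:wait,W:car3-GO | queues: N=0 E=0 S=0 W=1
Step 5 [NS]: N:empty,E:wait,S:empty,W:wait | queues: N=0 E=0 S=0 W=1
Step 6 [NS]: N:empty,E:wait,S:empty,W:wait | queues: N=0 E=0 S=0 W=1
Cars crossed by step 6: 5

Answer: 5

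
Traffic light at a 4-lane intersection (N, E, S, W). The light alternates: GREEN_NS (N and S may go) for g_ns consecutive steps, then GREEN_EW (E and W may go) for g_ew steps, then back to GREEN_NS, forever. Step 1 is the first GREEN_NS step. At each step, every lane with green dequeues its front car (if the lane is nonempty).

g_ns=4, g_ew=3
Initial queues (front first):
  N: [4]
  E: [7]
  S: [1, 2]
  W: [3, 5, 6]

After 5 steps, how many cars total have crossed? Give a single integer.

Step 1 [NS]: N:car4-GO,E:wait,S:car1-GO,W:wait | queues: N=0 E=1 S=1 W=3
Step 2 [NS]: N:empty,E:wait,S:car2-GO,W:wait | queues: N=0 E=1 S=0 W=3
Step 3 [NS]: N:empty,E:wait,S:empty,W:wait | queues: N=0 E=1 S=0 W=3
Step 4 [NS]: N:empty,E:wait,S:empty,W:wait | queues: N=0 E=1 S=0 W=3
Step 5 [EW]: N:wait,E:car7-GO,S:wait,W:car3-GO | queues: N=0 E=0 S=0 W=2
Cars crossed by step 5: 5

Answer: 5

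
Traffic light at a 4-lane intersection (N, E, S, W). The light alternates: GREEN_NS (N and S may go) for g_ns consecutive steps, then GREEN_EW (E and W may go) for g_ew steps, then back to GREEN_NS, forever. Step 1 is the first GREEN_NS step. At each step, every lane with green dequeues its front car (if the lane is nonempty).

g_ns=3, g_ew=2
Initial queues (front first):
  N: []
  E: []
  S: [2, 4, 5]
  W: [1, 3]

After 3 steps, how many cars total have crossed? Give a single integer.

Answer: 3

Derivation:
Step 1 [NS]: N:empty,E:wait,S:car2-GO,W:wait | queues: N=0 E=0 S=2 W=2
Step 2 [NS]: N:empty,E:wait,S:car4-GO,W:wait | queues: N=0 E=0 S=1 W=2
Step 3 [NS]: N:empty,E:wait,S:car5-GO,W:wait | queues: N=0 E=0 S=0 W=2
Cars crossed by step 3: 3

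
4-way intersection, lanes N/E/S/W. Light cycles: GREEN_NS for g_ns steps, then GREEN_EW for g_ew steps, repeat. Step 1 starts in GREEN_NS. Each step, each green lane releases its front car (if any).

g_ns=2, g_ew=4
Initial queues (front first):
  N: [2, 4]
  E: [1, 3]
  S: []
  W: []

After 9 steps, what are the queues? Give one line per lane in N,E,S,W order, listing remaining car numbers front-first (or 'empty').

Step 1 [NS]: N:car2-GO,E:wait,S:empty,W:wait | queues: N=1 E=2 S=0 W=0
Step 2 [NS]: N:car4-GO,E:wait,S:empty,W:wait | queues: N=0 E=2 S=0 W=0
Step 3 [EW]: N:wait,E:car1-GO,S:wait,W:empty | queues: N=0 E=1 S=0 W=0
Step 4 [EW]: N:wait,E:car3-GO,S:wait,W:empty | queues: N=0 E=0 S=0 W=0

N: empty
E: empty
S: empty
W: empty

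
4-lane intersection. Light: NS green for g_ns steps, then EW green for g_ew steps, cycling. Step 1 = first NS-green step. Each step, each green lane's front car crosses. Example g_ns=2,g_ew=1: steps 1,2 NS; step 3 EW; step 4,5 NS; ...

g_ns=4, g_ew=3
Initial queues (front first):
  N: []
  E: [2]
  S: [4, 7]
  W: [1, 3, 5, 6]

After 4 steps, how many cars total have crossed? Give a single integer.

Answer: 2

Derivation:
Step 1 [NS]: N:empty,E:wait,S:car4-GO,W:wait | queues: N=0 E=1 S=1 W=4
Step 2 [NS]: N:empty,E:wait,S:car7-GO,W:wait | queues: N=0 E=1 S=0 W=4
Step 3 [NS]: N:empty,E:wait,S:empty,W:wait | queues: N=0 E=1 S=0 W=4
Step 4 [NS]: N:empty,E:wait,S:empty,W:wait | queues: N=0 E=1 S=0 W=4
Cars crossed by step 4: 2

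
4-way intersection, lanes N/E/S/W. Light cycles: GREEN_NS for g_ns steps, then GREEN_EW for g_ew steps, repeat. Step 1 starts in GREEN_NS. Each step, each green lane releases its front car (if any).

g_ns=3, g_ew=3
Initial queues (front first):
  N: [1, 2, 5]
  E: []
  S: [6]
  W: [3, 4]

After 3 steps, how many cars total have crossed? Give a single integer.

Answer: 4

Derivation:
Step 1 [NS]: N:car1-GO,E:wait,S:car6-GO,W:wait | queues: N=2 E=0 S=0 W=2
Step 2 [NS]: N:car2-GO,E:wait,S:empty,W:wait | queues: N=1 E=0 S=0 W=2
Step 3 [NS]: N:car5-GO,E:wait,S:empty,W:wait | queues: N=0 E=0 S=0 W=2
Cars crossed by step 3: 4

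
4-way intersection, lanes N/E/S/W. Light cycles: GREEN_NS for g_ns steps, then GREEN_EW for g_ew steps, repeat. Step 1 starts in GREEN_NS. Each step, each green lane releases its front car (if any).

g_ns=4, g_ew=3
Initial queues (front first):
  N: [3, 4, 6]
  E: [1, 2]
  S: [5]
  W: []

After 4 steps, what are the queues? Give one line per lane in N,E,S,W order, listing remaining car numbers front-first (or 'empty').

Step 1 [NS]: N:car3-GO,E:wait,S:car5-GO,W:wait | queues: N=2 E=2 S=0 W=0
Step 2 [NS]: N:car4-GO,E:wait,S:empty,W:wait | queues: N=1 E=2 S=0 W=0
Step 3 [NS]: N:car6-GO,E:wait,S:empty,W:wait | queues: N=0 E=2 S=0 W=0
Step 4 [NS]: N:empty,E:wait,S:empty,W:wait | queues: N=0 E=2 S=0 W=0

N: empty
E: 1 2
S: empty
W: empty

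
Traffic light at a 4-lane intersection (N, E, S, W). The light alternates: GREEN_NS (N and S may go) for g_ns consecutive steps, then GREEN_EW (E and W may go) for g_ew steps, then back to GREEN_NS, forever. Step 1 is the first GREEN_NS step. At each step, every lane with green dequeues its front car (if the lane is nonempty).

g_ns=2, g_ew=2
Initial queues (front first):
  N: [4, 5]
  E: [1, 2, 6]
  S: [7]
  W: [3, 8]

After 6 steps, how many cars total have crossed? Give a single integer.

Answer: 7

Derivation:
Step 1 [NS]: N:car4-GO,E:wait,S:car7-GO,W:wait | queues: N=1 E=3 S=0 W=2
Step 2 [NS]: N:car5-GO,E:wait,S:empty,W:wait | queues: N=0 E=3 S=0 W=2
Step 3 [EW]: N:wait,E:car1-GO,S:wait,W:car3-GO | queues: N=0 E=2 S=0 W=1
Step 4 [EW]: N:wait,E:car2-GO,S:wait,W:car8-GO | queues: N=0 E=1 S=0 W=0
Step 5 [NS]: N:empty,E:wait,S:empty,W:wait | queues: N=0 E=1 S=0 W=0
Step 6 [NS]: N:empty,E:wait,S:empty,W:wait | queues: N=0 E=1 S=0 W=0
Cars crossed by step 6: 7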